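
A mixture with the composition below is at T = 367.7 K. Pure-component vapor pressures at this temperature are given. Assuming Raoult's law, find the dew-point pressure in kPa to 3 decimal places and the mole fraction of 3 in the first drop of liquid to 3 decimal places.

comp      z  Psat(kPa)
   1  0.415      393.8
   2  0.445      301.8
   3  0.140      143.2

Pdew = 285.227 kPa, x_3 = 0.279

At the dew point ψ → 1, so Σzᵢ/Kᵢ = 1 with Kᵢ = Pᵢˢᵃᵗ/P ⇒ 1/P = Σzᵢ/Pᵢˢᵃᵗ.
1/P = 0.415/393.8 + 0.445/301.8 + 0.140/143.2 = 0.003506 ⇒ P = 285.227 kPa
xᵢ = zᵢP/Pᵢˢᵃᵗ ⇒ x_3 = 0.140·285.227/143.2 = 0.279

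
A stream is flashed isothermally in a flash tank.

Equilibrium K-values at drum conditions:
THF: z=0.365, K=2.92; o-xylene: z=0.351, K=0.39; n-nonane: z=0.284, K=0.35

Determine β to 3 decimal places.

Let β = V/F and solve Σ zᵢ(Kᵢ−1)/(1+β(Kᵢ−1)) = 0.
Check two-phase: ΣzᵢKᵢ = 1.302 > 1 and Σzᵢ/Kᵢ = 1.836 > 1, so g(0) = 0.302 > 0 and g(1) = -0.836 < 0.
Newton iteration, β⁰ = 0.49:
  β = 0.490: g = -0.2152, g' = -0.881 → β = 0.246
  β = 0.246: g = 0.0045, g' = -0.972 → β = 0.250
Converged at β = 0.250.

β = 0.250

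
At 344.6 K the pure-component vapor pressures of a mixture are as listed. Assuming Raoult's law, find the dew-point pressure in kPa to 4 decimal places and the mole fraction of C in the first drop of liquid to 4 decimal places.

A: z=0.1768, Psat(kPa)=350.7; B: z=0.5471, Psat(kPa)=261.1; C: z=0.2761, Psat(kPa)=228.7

Pdew = 262.6907 kPa, x_C = 0.3171

At the dew point ψ → 1, so Σzᵢ/Kᵢ = 1 with Kᵢ = Pᵢˢᵃᵗ/P ⇒ 1/P = Σzᵢ/Pᵢˢᵃᵗ.
1/P = 0.1768/350.7 + 0.5471/261.1 + 0.2761/228.7 = 0.0038068 ⇒ P = 262.6907 kPa
xᵢ = zᵢP/Pᵢˢᵃᵗ ⇒ x_C = 0.2761·262.6907/228.7 = 0.3171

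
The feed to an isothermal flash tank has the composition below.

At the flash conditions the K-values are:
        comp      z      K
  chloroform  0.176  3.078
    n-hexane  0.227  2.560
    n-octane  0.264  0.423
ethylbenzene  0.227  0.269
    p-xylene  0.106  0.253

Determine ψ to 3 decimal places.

Let ψ = V/F and solve Σ zᵢ(Kᵢ−1)/(1+ψ(Kᵢ−1)) = 0.
Feasibility: ΣzᵢKᵢ = 1.322, Σzᵢ/Kᵢ = 2.033 — both > 1, two phases present.
Newton iteration, ψ⁰ = 0.5:
  ψ = 0.500: g = -0.2237, g' = -0.983 → ψ = 0.272
  ψ = 0.272: g = -0.0053, g' = -0.988 → ψ = 0.267
Converged at ψ = 0.267.

ψ = 0.267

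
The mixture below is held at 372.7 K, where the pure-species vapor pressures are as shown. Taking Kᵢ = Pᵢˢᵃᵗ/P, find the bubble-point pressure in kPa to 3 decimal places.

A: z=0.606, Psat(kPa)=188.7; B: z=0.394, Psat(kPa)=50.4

Pbub = 134.210 kPa

At the bubble point ψ → 0, so ΣzᵢKᵢ = 1 with Kᵢ = Pᵢˢᵃᵗ/P ⇒ P = ΣzᵢPᵢˢᵃᵗ.
P = 0.606·188.7 + 0.394·50.4 = 134.210 kPa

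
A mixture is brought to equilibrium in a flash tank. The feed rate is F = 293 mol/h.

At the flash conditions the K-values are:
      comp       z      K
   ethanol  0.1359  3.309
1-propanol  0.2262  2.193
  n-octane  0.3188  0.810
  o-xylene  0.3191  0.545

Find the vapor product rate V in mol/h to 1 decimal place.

V = 192.2 mol/h

Material balance + equilibrium reduce to Σ zᵢ(Kᵢ−1)/(1+ψ(Kᵢ−1)) = 0.
Check two-phase: ΣzᵢKᵢ = 1.3779 > 1 and Σzᵢ/Kᵢ = 1.1233 > 1, so g(0) = 0.3779 > 0 and g(1) = -0.1233 < 0.
Newton–Raphson from ψ = 0.36:
  ψ = 0.3600: g = 0.12148, g' = -0.4813 → ψ = 0.6124
  ψ = 0.6124: g = 0.01610, g' = -0.3735 → ψ = 0.6555
  ψ = 0.6555: g = 0.00019, g' = -0.3652 → ψ = 0.6560
Converged at ψ = 0.6560.
Then V = ψ·F = 0.6560·293 = 192.2 mol/h and L = F − V = 100.8 mol/h.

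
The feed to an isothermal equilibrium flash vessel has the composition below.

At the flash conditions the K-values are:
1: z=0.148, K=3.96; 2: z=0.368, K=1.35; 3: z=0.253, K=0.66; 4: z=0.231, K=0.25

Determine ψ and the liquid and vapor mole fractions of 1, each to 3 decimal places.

Material balance + equilibrium reduce to Σ zᵢ(Kᵢ−1)/(1+ψ(Kᵢ−1)) = 0.
Check two-phase: ΣzᵢKᵢ = 1.308 > 1 and Σzᵢ/Kᵢ = 1.617 > 1, so g(0) = 0.308 > 0 and g(1) = -0.617 < 0.
Newton–Raphson from ψ = 0.3:
  ψ = 0.300: g = 0.0293, g' = -0.653 → ψ = 0.345
  ψ = 0.345: g = 0.0006, g' = -0.627 → ψ = 0.346
Converged at ψ = 0.346.
Compositions from xᵢ = zᵢ/(1+ψ(Kᵢ−1)), yᵢ = Kᵢxᵢ:
  1: x = 0.073, y = 0.290
  2: x = 0.328, y = 0.443
  3: x = 0.287, y = 0.189
  4: x = 0.312, y = 0.078

ψ = 0.346, x_1 = 0.073, y_1 = 0.290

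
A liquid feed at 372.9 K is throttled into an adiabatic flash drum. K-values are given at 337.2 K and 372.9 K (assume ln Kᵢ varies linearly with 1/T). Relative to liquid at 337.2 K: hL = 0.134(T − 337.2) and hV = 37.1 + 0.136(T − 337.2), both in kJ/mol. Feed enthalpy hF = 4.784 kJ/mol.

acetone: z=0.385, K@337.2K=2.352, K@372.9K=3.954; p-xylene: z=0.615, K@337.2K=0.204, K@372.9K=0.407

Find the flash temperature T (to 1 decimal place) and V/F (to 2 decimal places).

T = 342.8 K, V/F = 0.11

Adiabatic flash: solve Rachford–Rice at each trial T, then check hF = ψ·hV(T) + (1−ψ)·hL(T).
  T = 337.2 K: K = (2.352, 0.204), RR gives ψ = 0.029, H_out = 1.068 kJ/mol
  T = 372.9 K: K = (3.954, 0.407), RR gives ψ = 0.441, H_out = 21.178 kJ/mol
  T = 355.0 K: K = (3.087, 0.293), RR gives ψ = 0.250, H_out = 11.664 kJ/mol
  T = 346.1 K: K = (2.704, 0.246), RR gives ψ = 0.149, H_out = 6.740 kJ/mol
  T = 341.6 K: K = (2.522, 0.224), RR gives ψ = 0.092, H_out = 4.005 kJ/mol
  T = 343.9 K: K = (2.614, 0.235), RR gives ψ = 0.122, H_out = 5.431 kJ/mol
  T = 342.8 K: K = (2.570, 0.230), RR gives ψ = 0.108, H_out = 4.757 kJ/mol
Linear interpolation between T = 342.8 (H_out = 4.757) and T = 343.9 (H_out = 5.431) on hF = 4.784 gives T ≈ 342.8 K, at which ψ = 0.11.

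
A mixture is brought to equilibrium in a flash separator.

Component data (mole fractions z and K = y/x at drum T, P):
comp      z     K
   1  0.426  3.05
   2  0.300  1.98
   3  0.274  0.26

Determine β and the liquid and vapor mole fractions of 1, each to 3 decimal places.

β = 0.799, x_1 = 0.162, y_1 = 0.493

Newton iteration, β⁰ = 0.5:
  β = 0.500: g = 0.3067, g' = -0.944 → β = 0.825
  β = 0.825: g = -0.0332, g' = -1.324 → β = 0.800
  β = 0.800: g = -0.0010, g' = -1.248 → β = 0.799
Converged at β = 0.799.
Compositions from xᵢ = zᵢ/(1+β(Kᵢ−1)), yᵢ = Kᵢxᵢ:
  1: x = 0.162, y = 0.493
  2: x = 0.168, y = 0.333
  3: x = 0.670, y = 0.174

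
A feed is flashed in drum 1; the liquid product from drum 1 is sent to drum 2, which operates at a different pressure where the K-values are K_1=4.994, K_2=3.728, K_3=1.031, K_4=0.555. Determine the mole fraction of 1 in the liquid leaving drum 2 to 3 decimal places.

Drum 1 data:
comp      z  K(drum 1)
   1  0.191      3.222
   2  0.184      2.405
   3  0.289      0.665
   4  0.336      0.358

x_1 (drum 2) = 0.032

Drum 1:
Iterate (Newton) starting at ψ₁ = 0.69:
  ψ₁ = 0.690: g = -0.2144, g' = -0.742 → ψ₁ = 0.401
  ψ₁ = 0.401: g = -0.0126, g' = -0.707 → ψ₁ = 0.383
Converged at ψ₁ = 0.383.
Drum-1 compositions:
  1: x = 0.103, y = 0.332
  2: x = 0.120, y = 0.288
  3: x = 0.332, y = 0.221
  4: x = 0.446, y = 0.160
Drum-2 feed = drum-1 liquid: z₂ = (0.1031, 0.1196, 0.3316, 0.4457).
Drum 2:
Let ψ₂ = V/F and solve Σ zᵢ(Kᵢ−1)/(1+ψ₂(Kᵢ−1)) = 0.
Feasibility: ΣzᵢKᵢ = 1.550, Σzᵢ/Kᵢ = 1.177 — both > 1, two phases present.
Newton–Raphson from ψ₂ = 0.56:
  ψ₂ = 0.560: g = 0.0023, g' = -0.453 → ψ₂ = 0.565
Converged at ψ₂ = 0.565.
  1: x = 0.032, y = 0.158
  2: x = 0.047, y = 0.175
  3: x = 0.326, y = 0.336
  4: x = 0.595, y = 0.330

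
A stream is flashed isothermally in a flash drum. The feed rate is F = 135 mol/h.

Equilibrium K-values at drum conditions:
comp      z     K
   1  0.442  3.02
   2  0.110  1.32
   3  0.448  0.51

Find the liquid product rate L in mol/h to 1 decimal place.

Rachford–Rice: g(β) = Σ zᵢ(Kᵢ−1)/(1+β(Kᵢ−1)) = 0.
Feasibility: ΣzᵢKᵢ = 1.709, Σzᵢ/Kᵢ = 1.108 — both > 1, two phases present.
Newton iteration, β⁰ = 0.5:
  β = 0.500: g = 0.1838, g' = -0.643 → β = 0.786
  β = 0.786: g = 0.0163, g' = -0.561 → β = 0.815
Converged at β = 0.815.
Then V = β·F = 0.8147·135 = 110.0 mol/h and L = F − V = 25.0 mol/h.

L = 25.0 mol/h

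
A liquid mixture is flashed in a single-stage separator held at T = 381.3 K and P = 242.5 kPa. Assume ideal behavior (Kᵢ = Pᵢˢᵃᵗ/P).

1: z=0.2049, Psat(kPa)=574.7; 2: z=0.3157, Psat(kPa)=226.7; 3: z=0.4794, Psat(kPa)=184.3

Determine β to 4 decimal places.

Raoult's law: Kᵢ = Pᵢˢᵃᵗ/P = Pᵢˢᵃᵗ/242.5.
  K_1 = 574.7/242.5 = 2.369897, K_2 = 226.7/242.5 = 0.934845, K_3 = 184.3/242.5 = 0.760000
Material balance + equilibrium reduce to Σ zᵢ(Kᵢ−1)/(1+β(Kᵢ−1)) = 0.
Feasibility: ΣzᵢKᵢ = 1.1451, Σzᵢ/Kᵢ = 1.0550 — both > 1, two phases present.
Iterate (Newton) starting at β = 0.5:
  β = 0.5000: g = 0.01458, g' = -0.1725 → β = 0.5845
  β = 0.5845: g = 0.00066, g' = -0.1574 → β = 0.5887
Converged at β = 0.5887.

β = 0.5887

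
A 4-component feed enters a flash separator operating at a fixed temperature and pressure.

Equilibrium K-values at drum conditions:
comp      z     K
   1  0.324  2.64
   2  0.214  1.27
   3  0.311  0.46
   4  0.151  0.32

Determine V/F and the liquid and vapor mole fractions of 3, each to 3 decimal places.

Rachford–Rice: g(V/F) = Σ zᵢ(Kᵢ−1)/(1+V/F(Kᵢ−1)) = 0.
Feasibility: ΣzᵢKᵢ = 1.319, Σzᵢ/Kᵢ = 1.439 — both > 1, two phases present.
Newton–Raphson from V/F = 0.64:
  V/F = 0.640: g = -0.1299, g' = -0.649 → V/F = 0.440
  V/F = 0.440: g = -0.0065, g' = -0.605 → V/F = 0.429
Converged at V/F = 0.429.
Compositions from xᵢ = zᵢ/(1+V/F(Kᵢ−1)), yᵢ = Kᵢxᵢ:
  1: x = 0.190, y = 0.502
  2: x = 0.192, y = 0.244
  3: x = 0.405, y = 0.186
  4: x = 0.213, y = 0.068

V/F = 0.429, x_3 = 0.405, y_3 = 0.186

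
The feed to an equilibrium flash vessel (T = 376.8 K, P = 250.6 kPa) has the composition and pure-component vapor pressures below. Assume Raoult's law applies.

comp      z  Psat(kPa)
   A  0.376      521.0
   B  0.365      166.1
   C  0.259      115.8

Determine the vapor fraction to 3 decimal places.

ψ = 0.308

Raoult's law: Kᵢ = Pᵢˢᵃᵗ/P = Pᵢˢᵃᵗ/250.6.
  K_A = 521.0/250.6 = 2.07901, K_B = 166.1/250.6 = 0.66281, K_C = 115.8/250.6 = 0.46209
Iterate (Newton) starting at ψ = 0.47:
  ψ = 0.470: g = -0.0635, g' = -0.386 → ψ = 0.305
  ψ = 0.305: g = 0.0013, g' = -0.407 → ψ = 0.308
Converged at ψ = 0.308.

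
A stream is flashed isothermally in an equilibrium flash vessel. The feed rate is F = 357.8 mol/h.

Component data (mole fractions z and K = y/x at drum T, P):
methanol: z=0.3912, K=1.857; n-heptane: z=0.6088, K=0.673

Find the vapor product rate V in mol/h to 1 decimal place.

V = 173.9 mol/h

Rachford–Rice: g(ψ) = Σ zᵢ(Kᵢ−1)/(1+ψ(Kᵢ−1)) = 0.
Check two-phase: ΣzᵢKᵢ = 1.1362 > 1 and Σzᵢ/Kᵢ = 1.1153 > 1, so g(0) = 0.1362 > 0 and g(1) = -0.1153 < 0.
Binary case is linear: z₁(K₁−1)(1+ψ(K₂−1)) + z₂(K₂−1)(1+ψ(K₁−1)) = 0
⇒ ψ = [z₁(K₁−1)+z₂(K₂−1)] / [−(K₁−1)(K₂−1)] = 0.13618/0.28024 = 0.4859
Then V = ψ·F = 0.4859·357.8 = 173.9 mol/h and L = F − V = 183.9 mol/h.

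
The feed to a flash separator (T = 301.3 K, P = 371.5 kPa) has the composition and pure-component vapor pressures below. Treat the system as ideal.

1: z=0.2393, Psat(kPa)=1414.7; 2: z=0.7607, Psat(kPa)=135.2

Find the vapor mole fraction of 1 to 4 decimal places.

y_1 = 0.7033

Raoult's law: Kᵢ = Pᵢˢᵃᵗ/P = Pᵢˢᵃᵗ/371.5.
  K_1 = 1414.7/371.5 = 3.808075, K_2 = 135.2/371.5 = 0.363930
Material balance + equilibrium reduce to Σ zᵢ(Kᵢ−1)/(1+V/F(Kᵢ−1)) = 0.
g(0) = ΣzᵢKᵢ − 1 = 0.1881 and g(1) = 1 − Σzᵢ/Kᵢ = -1.1531, so a root lies in (0, 1).
Binary case is linear: z₁(K₁−1)(1+V/F(K₂−1)) + z₂(K₂−1)(1+V/F(K₁−1)) = 0
⇒ V/F = [z₁(K₁−1)+z₂(K₂−1)] / [−(K₁−1)(K₂−1)] = 0.18811/1.78613 = 0.1053
Compositions from xᵢ = zᵢ/(1+V/F(Kᵢ−1)), yᵢ = Kᵢxᵢ:
  1: x = 0.1847, y = 0.7033
  2: x = 0.8153, y = 0.2967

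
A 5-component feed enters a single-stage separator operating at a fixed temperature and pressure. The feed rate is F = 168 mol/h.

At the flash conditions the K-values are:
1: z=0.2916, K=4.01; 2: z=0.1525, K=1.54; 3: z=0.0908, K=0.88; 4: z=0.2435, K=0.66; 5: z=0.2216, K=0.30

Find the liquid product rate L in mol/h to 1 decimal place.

L = 69.1 mol/h

Material balance + equilibrium reduce to Σ zᵢ(Kᵢ−1)/(1+ψ(Kᵢ−1)) = 0.
g(0) = ΣzᵢKᵢ − 1 = 0.7113 and g(1) = 1 − Σzᵢ/Kᵢ = -0.3825, so a root lies in (0, 1).
Iterate (Newton) starting at ψ = 0.67:
  ψ = 0.6700: g = -0.05977, g' = -0.7481 → ψ = 0.5901
  ψ = 0.5901: g = -0.00099, g' = -0.7291 → ψ = 0.5888
Converged at ψ = 0.5888.
Then V = ψ·F = 0.5888·168 = 98.9 mol/h and L = F − V = 69.1 mol/h.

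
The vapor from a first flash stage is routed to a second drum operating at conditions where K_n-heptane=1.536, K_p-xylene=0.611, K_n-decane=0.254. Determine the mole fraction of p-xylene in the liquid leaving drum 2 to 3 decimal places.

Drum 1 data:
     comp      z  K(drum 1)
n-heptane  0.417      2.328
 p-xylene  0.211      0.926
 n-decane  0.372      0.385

Drum 1:
Material balance + equilibrium reduce to Σ zᵢ(Kᵢ−1)/(1+ψ₁(Kᵢ−1)) = 0.
Feasibility: ΣzᵢKᵢ = 1.309, Σzᵢ/Kᵢ = 1.373 — both > 1, two phases present.
Newton iteration, ψ₁⁰ = 0.43:
  ψ₁ = 0.430: g = 0.0253, g' = -0.559 → ψ₁ = 0.475
Converged at ψ₁ = 0.475.
Drum-1 compositions:
  n-heptane: x = 0.256, y = 0.595
  p-xylene: x = 0.219, y = 0.203
  n-decane: x = 0.526, y = 0.202
Drum-2 feed = drum-1 vapor: z₂ = (0.5951, 0.2025, 0.2024).
Drum 2:
Material balance + equilibrium reduce to Σ zᵢ(Kᵢ−1)/(1+ψ₂(Kᵢ−1)) = 0.
Feasibility: ΣzᵢKᵢ = 1.089, Σzᵢ/Kᵢ = 1.516 — both > 1, two phases present.
Newton iteration, ψ₂⁰ = 0.5:
  ψ₂ = 0.500: g = -0.0870, g' = -0.440 → ψ₂ = 0.302
  ψ₂ = 0.302: g = -0.0097, g' = -0.354 → ψ₂ = 0.275
Converged at ψ₂ = 0.275.
  n-heptane: x = 0.519, y = 0.797
  p-xylene: x = 0.227, y = 0.139
  n-decane: x = 0.255, y = 0.065

x_p-xylene (drum 2) = 0.227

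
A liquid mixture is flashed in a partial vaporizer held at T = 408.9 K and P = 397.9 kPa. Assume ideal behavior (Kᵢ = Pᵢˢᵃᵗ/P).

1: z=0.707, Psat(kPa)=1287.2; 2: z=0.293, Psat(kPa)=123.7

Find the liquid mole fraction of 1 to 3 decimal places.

Raoult's law: Kᵢ = Pᵢˢᵃᵗ/P = Pᵢˢᵃᵗ/397.9.
  K_1 = 1287.2/397.9 = 3.23498, K_2 = 123.7/397.9 = 0.31088
Material balance + equilibrium reduce to Σ zᵢ(Kᵢ−1)/(1+ψ(Kᵢ−1)) = 0.
Feasibility: ΣzᵢKᵢ = 2.378, Σzᵢ/Kᵢ = 1.161 — both > 1, two phases present.
Binary case is linear: z₁(K₁−1)(1+ψ(K₂−1)) + z₂(K₂−1)(1+ψ(K₁−1)) = 0
⇒ ψ = [z₁(K₁−1)+z₂(K₂−1)] / [−(K₁−1)(K₂−1)] = 1.3782/1.5402 = 0.895
Compositions from xᵢ = zᵢ/(1+ψ(Kᵢ−1)), yᵢ = Kᵢxᵢ:
  1: x = 0.236, y = 0.762
  2: x = 0.764, y = 0.238

x_1 = 0.236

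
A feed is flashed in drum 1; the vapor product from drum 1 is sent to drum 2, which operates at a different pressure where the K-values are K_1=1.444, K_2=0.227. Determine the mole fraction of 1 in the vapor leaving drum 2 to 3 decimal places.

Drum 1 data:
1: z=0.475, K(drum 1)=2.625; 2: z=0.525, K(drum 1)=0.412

y_1 (drum 2) = 0.917

Drum 1:
Binary case is linear: z₁(K₁−1)(1+ψ₁(K₂−1)) + z₂(K₂−1)(1+ψ₁(K₁−1)) = 0
⇒ ψ₁ = [z₁(K₁−1)+z₂(K₂−1)] / [−(K₁−1)(K₂−1)] = 0.4632/0.9555 = 0.485
Drum-1 compositions:
  1: x = 0.266, y = 0.697
  2: x = 0.734, y = 0.303
Drum-2 feed = drum-1 vapor: z₂ = (0.6975, 0.3025).
Drum 2:
Material balance + equilibrium reduce to Σ zᵢ(Kᵢ−1)/(1+ψ₂(Kᵢ−1)) = 0.
Feasibility: ΣzᵢKᵢ = 1.076, Σzᵢ/Kᵢ = 1.816 — both > 1, two phases present.
Binary case is linear: z₁(K₁−1)(1+ψ₂(K₂−1)) + z₂(K₂−1)(1+ψ₂(K₁−1)) = 0
⇒ ψ₂ = [z₁(K₁−1)+z₂(K₂−1)] / [−(K₁−1)(K₂−1)] = 0.0758/0.3432 = 0.221
  1: x = 0.635, y = 0.917
  2: x = 0.365, y = 0.083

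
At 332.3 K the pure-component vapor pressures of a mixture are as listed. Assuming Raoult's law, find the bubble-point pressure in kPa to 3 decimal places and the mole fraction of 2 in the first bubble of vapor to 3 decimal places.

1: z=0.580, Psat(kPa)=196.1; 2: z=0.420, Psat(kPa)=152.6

Pbub = 177.830 kPa, y_2 = 0.360

At the bubble point ψ → 0, so ΣzᵢKᵢ = 1 with Kᵢ = Pᵢˢᵃᵗ/P ⇒ P = ΣzᵢPᵢˢᵃᵗ.
P = 0.580·196.1 + 0.420·152.6 = 177.830 kPa
yᵢ = zᵢPᵢˢᵃᵗ/P ⇒ y_2 = 0.420·152.6/177.830 = 0.360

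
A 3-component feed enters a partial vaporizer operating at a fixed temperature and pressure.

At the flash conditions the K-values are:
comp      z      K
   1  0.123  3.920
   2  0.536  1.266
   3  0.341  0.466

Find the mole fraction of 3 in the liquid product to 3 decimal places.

x_3 = 0.487

Material balance + equilibrium reduce to Σ zᵢ(Kᵢ−1)/(1+V/F(Kᵢ−1)) = 0.
g(0) = ΣzᵢKᵢ − 1 = 0.320 and g(1) = 1 − Σzᵢ/Kᵢ = -0.187, so a root lies in (0, 1).
Newton iteration, V/F⁰ = 0.5:
  V/F = 0.500: g = 0.0234, g' = -0.384 → V/F = 0.561
  V/F = 0.561: g = 0.0002, g' = -0.378 → V/F = 0.562
Converged at V/F = 0.562.
Compositions from xᵢ = zᵢ/(1+V/F(Kᵢ−1)), yᵢ = Kᵢxᵢ:
  1: x = 0.047, y = 0.183
  2: x = 0.466, y = 0.590
  3: x = 0.487, y = 0.227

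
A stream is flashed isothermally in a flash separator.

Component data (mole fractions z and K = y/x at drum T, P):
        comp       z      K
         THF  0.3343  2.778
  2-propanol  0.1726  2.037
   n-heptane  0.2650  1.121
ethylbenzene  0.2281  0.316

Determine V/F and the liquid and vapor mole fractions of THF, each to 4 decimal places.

Rachford–Rice: g(V/F) = Σ zᵢ(Kᵢ−1)/(1+V/F(Kᵢ−1)) = 0.
Feasibility: ΣzᵢKᵢ = 1.6494, Σzᵢ/Kᵢ = 1.1633 — both > 1, two phases present.
Newton iteration, V/F⁰ = 0.47:
  V/F = 0.4700: g = 0.24453, g' = -0.6328 → V/F = 0.8564
  V/F = 0.8564: g = -0.01722, g' = -0.8433 → V/F = 0.8360
  V/F = 0.8360: g = -0.00035, g' = -0.8095 → V/F = 0.8356
Converged at V/F = 0.8356.
Compositions from xᵢ = zᵢ/(1+V/F(Kᵢ−1)), yᵢ = Kᵢxᵢ:
  THF: x = 0.1345, y = 0.3736
  2-propanol: x = 0.0925, y = 0.1884
  n-heptane: x = 0.2407, y = 0.2698
  ethylbenzene: x = 0.5324, y = 0.1682

V/F = 0.8356, x_THF = 0.1345, y_THF = 0.3736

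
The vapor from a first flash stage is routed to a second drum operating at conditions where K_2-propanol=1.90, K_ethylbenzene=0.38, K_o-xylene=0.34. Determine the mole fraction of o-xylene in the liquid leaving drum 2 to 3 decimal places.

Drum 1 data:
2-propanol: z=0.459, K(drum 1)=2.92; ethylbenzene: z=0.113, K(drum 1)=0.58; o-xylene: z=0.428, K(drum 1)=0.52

x_o-xylene (drum 2) = 0.456

Drum 1:
Iterate (Newton) starting at ψ₁ = 0.55:
  ψ₁ = 0.550: g = 0.0878, g' = -0.616 → ψ₁ = 0.693
  ψ₁ = 0.693: g = 0.0036, g' = -0.573 → ψ₁ = 0.699
Converged at ψ₁ = 0.699.
Drum-1 compositions:
  2-propanol: x = 0.196, y = 0.572
  ethylbenzene: x = 0.160, y = 0.093
  o-xylene: x = 0.644, y = 0.335
Drum-2 feed = drum-1 vapor: z₂ = (0.5723, 0.0928, 0.3349).
Drum 2:
Material balance + equilibrium reduce to Σ zᵢ(Kᵢ−1)/(1+ψ₂(Kᵢ−1)) = 0.
Feasibility: ΣzᵢKᵢ = 1.237, Σzᵢ/Kᵢ = 1.530 — both > 1, two phases present.
Iterate (Newton) starting at ψ₂ = 0.53:
  ψ₂ = 0.530: g = -0.0769, g' = -0.637 → ψ₂ = 0.409
  ψ₂ = 0.409: g = -0.0035, g' = -0.585 → ψ₂ = 0.403
Converged at ψ₂ = 0.403.
  2-propanol: x = 0.420, y = 0.798
  ethylbenzene: x = 0.124, y = 0.047
  o-xylene: x = 0.456, y = 0.155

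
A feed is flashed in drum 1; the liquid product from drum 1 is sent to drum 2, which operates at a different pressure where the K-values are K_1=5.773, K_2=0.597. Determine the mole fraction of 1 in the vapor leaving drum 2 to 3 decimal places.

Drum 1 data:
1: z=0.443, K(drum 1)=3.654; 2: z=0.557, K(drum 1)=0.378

y_1 (drum 2) = 0.449

Drum 1:
Rachford–Rice: g(ψ₁) = Σ zᵢ(Kᵢ−1)/(1+ψ₁(Kᵢ−1)) = 0.
Check two-phase: ΣzᵢKᵢ = 1.829 > 1 and Σzᵢ/Kᵢ = 1.595 > 1, so g(0) = 0.829 > 0 and g(1) = -0.595 < 0.
Newton iteration, ψ₁⁰ = 0.59:
  ψ₁ = 0.590: g = -0.0891, g' = -1.012 → ψ₁ = 0.502
Converged at ψ₁ = 0.502.
Drum-1 compositions:
  1: x = 0.190, y = 0.694
  2: x = 0.810, y = 0.306
Drum-2 feed = drum-1 liquid: z₂ = (0.1899, 0.8101).
Drum 2:
Let ψ₂ = V/F and solve Σ zᵢ(Kᵢ−1)/(1+ψ₂(Kᵢ−1)) = 0.
Feasibility: ΣzᵢKᵢ = 1.580, Σzᵢ/Kᵢ = 1.390 — both > 1, two phases present.
Binary case is linear: z₁(K₁−1)(1+ψ₂(K₂−1)) + z₂(K₂−1)(1+ψ₂(K₁−1)) = 0
⇒ ψ₂ = [z₁(K₁−1)+z₂(K₂−1)] / [−(K₁−1)(K₂−1)] = 0.5797/1.9235 = 0.301
  1: x = 0.078, y = 0.449
  2: x = 0.922, y = 0.551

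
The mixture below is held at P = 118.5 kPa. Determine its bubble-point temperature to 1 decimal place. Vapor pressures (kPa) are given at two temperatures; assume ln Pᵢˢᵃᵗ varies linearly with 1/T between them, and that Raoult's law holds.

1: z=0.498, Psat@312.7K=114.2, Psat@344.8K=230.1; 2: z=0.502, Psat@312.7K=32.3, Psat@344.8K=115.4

Bubble-point temperature: ΣzᵢPᵢˢᵃᵗ(T) = P. Interpolate ln Pᵢˢᵃᵗ = aᵢ + bᵢ/T.
  T = 312.7 K: ΣzᵢPᵢˢᵃᵗ = 73.09 kPa
  T = 344.8 K: ΣzᵢPᵢˢᵃᵗ = 172.52 kPa
  T = 328.8 K: ΣzᵢPᵢˢᵃᵗ = 113.89 kPa
  T = 336.8 K: ΣzᵢPᵢˢᵃᵗ = 140.59 kPa
  T = 332.8 K: ΣzᵢPᵢˢᵃᵗ = 126.63 kPa
  T = 330.8 K: ΣzᵢPᵢˢᵃᵗ = 120.11 kPa
Interpolating between 328.8 K and 330.8 K gives T ≈ 330.3 K.

T = 330.3 K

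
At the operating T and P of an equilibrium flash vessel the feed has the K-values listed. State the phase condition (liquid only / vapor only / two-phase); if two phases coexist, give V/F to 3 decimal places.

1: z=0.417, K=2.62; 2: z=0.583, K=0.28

ΣzᵢKᵢ = 1.256; Σzᵢ/Kᵢ = 2.241.
Both exceed 1, so a two-phase solution exists.
Let ψ = V/F and solve Σ zᵢ(Kᵢ−1)/(1+ψ(Kᵢ−1)) = 0.
Newton–Raphson from ψ = 0.5:
  ψ = 0.500: g = -0.2826, g' = -1.072 → ψ = 0.236
  ψ = 0.236: g = -0.0173, g' = -1.011 → ψ = 0.219
Converged at ψ = 0.219.

two-phase, V/F = 0.219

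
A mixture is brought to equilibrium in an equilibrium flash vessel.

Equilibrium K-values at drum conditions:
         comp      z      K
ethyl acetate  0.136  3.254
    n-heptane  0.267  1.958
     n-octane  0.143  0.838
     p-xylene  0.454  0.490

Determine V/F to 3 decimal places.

V/F = 0.461

Material balance + equilibrium reduce to Σ zᵢ(Kᵢ−1)/(1+V/F(Kᵢ−1)) = 0.
g(0) = ΣzᵢKᵢ − 1 = 0.308 and g(1) = 1 − Σzᵢ/Kᵢ = -0.275, so a root lies in (0, 1).
Iterate (Newton) starting at V/F = 0.34:
  V/F = 0.340: g = 0.0619, g' = -0.538 → V/F = 0.455
  V/F = 0.455: g = 0.0030, g' = -0.492 → V/F = 0.461
Converged at V/F = 0.461.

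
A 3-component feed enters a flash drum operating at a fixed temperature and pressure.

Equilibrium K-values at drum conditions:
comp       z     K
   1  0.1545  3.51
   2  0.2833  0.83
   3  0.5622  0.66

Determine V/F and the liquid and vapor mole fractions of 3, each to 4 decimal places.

V/F = 0.2063, x_3 = 0.6046, y_3 = 0.3990

Rachford–Rice: g(V/F) = Σ zᵢ(Kᵢ−1)/(1+V/F(Kᵢ−1)) = 0.
Feasibility: ΣzᵢKᵢ = 1.1485, Σzᵢ/Kᵢ = 1.2372 — both > 1, two phases present.
Newton–Raphson from V/F = 0.52:
  V/F = 0.5200: g = -0.11681, g' = -0.2889 → V/F = 0.1157
  V/F = 0.1157: g = 0.05240, g' = -0.6634 → V/F = 0.1947
  V/F = 0.1947: g = 0.00598, g' = -0.5225 → V/F = 0.2062
  V/F = 0.2062: g = 0.00009, g' = -0.5067 → V/F = 0.2063
Converged at V/F = 0.2063.
Compositions from xᵢ = zᵢ/(1+V/F(Kᵢ−1)), yᵢ = Kᵢxᵢ:
  1: x = 0.1018, y = 0.3573
  2: x = 0.2936, y = 0.2437
  3: x = 0.6046, y = 0.3990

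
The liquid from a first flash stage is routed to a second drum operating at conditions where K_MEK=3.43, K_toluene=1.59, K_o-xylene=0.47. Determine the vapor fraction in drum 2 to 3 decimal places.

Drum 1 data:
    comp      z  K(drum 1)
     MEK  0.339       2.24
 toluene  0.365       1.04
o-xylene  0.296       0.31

Drum 1:
Let ψ₁ = V/F and solve Σ zᵢ(Kᵢ−1)/(1+ψ₁(Kᵢ−1)) = 0.
Check two-phase: ΣzᵢKᵢ = 1.231 > 1 and Σzᵢ/Kᵢ = 1.457 > 1, so g(0) = 0.231 > 0 and g(1) = -0.457 < 0.
Newton iteration, ψ₁⁰ = 0.5:
  ψ₁ = 0.500: g = -0.0380, g' = -0.528 → ψ₁ = 0.428
  ψ₁ = 0.428: g = -0.0008, g' = -0.507 → ψ₁ = 0.426
Converged at ψ₁ = 0.426.
Drum-1 compositions:
  MEK: x = 0.222, y = 0.497
  toluene: x = 0.359, y = 0.373
  o-xylene: x = 0.419, y = 0.130
Drum-2 feed = drum-1 liquid: z₂ = (0.2218, 0.3589, 0.4193).
Drum 2:
Rachford–Rice: g(ψ₂) = Σ zᵢ(Kᵢ−1)/(1+ψ₂(Kᵢ−1)) = 0.
Feasibility: ΣzᵢKᵢ = 1.528, Σzᵢ/Kᵢ = 1.183 — both > 1, two phases present.
Newton iteration, ψ₂⁰ = 0.3:
  ψ₂ = 0.300: g = 0.2273, g' = -0.695 → ψ₂ = 0.627
  ψ₂ = 0.627: g = 0.0351, g' = -0.536 → ψ₂ = 0.693
Converged at ψ₂ = 0.693.
  MEK: x = 0.083, y = 0.284
  toluene: x = 0.255, y = 0.405
  o-xylene: x = 0.663, y = 0.311

V/F (drum 2) = 0.693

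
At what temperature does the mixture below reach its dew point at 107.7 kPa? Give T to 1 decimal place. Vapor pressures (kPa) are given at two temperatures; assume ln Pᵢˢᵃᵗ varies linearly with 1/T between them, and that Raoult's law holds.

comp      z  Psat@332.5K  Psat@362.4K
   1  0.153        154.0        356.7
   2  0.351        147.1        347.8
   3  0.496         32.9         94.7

Dew-point temperature: Σzᵢ·P/Pᵢˢᵃᵗ(T) = 1. Interpolate ln Pᵢˢᵃᵗ = aᵢ + bᵢ/T.
  T = 332.5 K: ΣzᵢP/Pᵢˢᵃᵗ = 1.9877
  T = 362.4 K: ΣzᵢP/Pᵢˢᵃᵗ = 0.7190
  T = 347.4 K: ΣzᵢP/Pᵢˢᵃᵗ = 1.1706
  T = 354.9 K: ΣzᵢP/Pᵢˢᵃᵗ = 0.9125
  T = 351.1 K: ΣzᵢP/Pᵢˢᵃᵗ = 1.0338
  T = 353.0 K: ΣzᵢP/Pᵢˢᵃᵗ = 0.9709
Interpolating between 351.1 K and 353.0 K gives T ≈ 352.1 K.

T = 352.1 K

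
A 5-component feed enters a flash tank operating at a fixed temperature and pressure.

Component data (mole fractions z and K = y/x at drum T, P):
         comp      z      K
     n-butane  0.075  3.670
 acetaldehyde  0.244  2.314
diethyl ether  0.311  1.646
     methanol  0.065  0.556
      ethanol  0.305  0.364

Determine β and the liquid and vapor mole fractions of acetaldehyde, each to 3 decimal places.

β = 0.675, x_acetaldehyde = 0.129, y_acetaldehyde = 0.299

Material balance + equilibrium reduce to Σ zᵢ(Kᵢ−1)/(1+β(Kᵢ−1)) = 0.
Feasibility: ΣzᵢKᵢ = 1.499, Σzᵢ/Kᵢ = 1.270 — both > 1, two phases present.
Newton iteration, β⁰ = 0.56:
  β = 0.560: g = 0.0728, g' = -0.616 → β = 0.678
  β = 0.678: g = -0.0019, g' = -0.656 → β = 0.675
Converged at β = 0.675.
Compositions from xᵢ = zᵢ/(1+β(Kᵢ−1)), yᵢ = Kᵢxᵢ:
  n-butane: x = 0.027, y = 0.098
  acetaldehyde: x = 0.129, y = 0.299
  diethyl ether: x = 0.217, y = 0.356
  methanol: x = 0.093, y = 0.052
  ethanol: x = 0.535, y = 0.195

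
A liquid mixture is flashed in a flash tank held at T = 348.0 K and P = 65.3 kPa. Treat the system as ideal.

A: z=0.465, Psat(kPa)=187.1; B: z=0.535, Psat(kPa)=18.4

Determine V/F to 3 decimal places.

V/F = 0.361

Raoult's law: Kᵢ = Pᵢˢᵃᵗ/P = Pᵢˢᵃᵗ/65.3.
  K_A = 187.1/65.3 = 2.86524, K_B = 18.4/65.3 = 0.28178
Rachford–Rice: g(V/F) = Σ zᵢ(Kᵢ−1)/(1+V/F(Kᵢ−1)) = 0.
Check two-phase: ΣzᵢKᵢ = 1.483 > 1 and Σzᵢ/Kᵢ = 2.061 > 1, so g(0) = 0.483 > 0 and g(1) = -1.061 < 0.
Iterate (Newton) starting at V/F = 0.5:
  V/F = 0.500: g = -0.1508, g' = -1.105 → V/F = 0.364
  V/F = 0.364: g = -0.0032, g' = -1.080 → V/F = 0.361
Converged at V/F = 0.361.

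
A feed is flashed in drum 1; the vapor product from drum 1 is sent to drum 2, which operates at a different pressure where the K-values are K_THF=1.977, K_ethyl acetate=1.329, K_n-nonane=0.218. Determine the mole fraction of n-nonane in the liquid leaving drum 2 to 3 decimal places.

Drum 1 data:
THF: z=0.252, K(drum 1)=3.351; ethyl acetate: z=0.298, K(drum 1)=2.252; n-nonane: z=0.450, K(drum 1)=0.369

x_n-nonane (drum 2) = 0.434

Drum 1:
Iterate (Newton) starting at ψ₁ = 0.6:
  ψ₁ = 0.600: g = 0.0019, g' = -0.856 → ψ₁ = 0.602
Converged at ψ₁ = 0.602.
Drum-1 compositions:
  THF: x = 0.104, y = 0.350
  ethyl acetate: x = 0.170, y = 0.383
  n-nonane: x = 0.726, y = 0.268
Drum-2 feed = drum-1 vapor: z₂ = (0.3496, 0.3826, 0.2678).
Drum 2:
Material balance + equilibrium reduce to Σ zᵢ(Kᵢ−1)/(1+ψ₂(Kᵢ−1)) = 0.
Feasibility: ΣzᵢKᵢ = 1.258, Σzᵢ/Kᵢ = 1.693 — both > 1, two phases present.
Iterate (Newton) starting at ψ₂ = 0.7:
  ψ₂ = 0.700: g = -0.1576, g' = -0.945 → ψ₂ = 0.533
  ψ₂ = 0.533: g = -0.0275, g' = -0.656 → ψ₂ = 0.491
  ψ₂ = 0.491: g = -0.0009, g' = -0.615 → ψ₂ = 0.490
Converged at ψ₂ = 0.490.
  THF: x = 0.236, y = 0.467
  ethyl acetate: x = 0.330, y = 0.438
  n-nonane: x = 0.434, y = 0.095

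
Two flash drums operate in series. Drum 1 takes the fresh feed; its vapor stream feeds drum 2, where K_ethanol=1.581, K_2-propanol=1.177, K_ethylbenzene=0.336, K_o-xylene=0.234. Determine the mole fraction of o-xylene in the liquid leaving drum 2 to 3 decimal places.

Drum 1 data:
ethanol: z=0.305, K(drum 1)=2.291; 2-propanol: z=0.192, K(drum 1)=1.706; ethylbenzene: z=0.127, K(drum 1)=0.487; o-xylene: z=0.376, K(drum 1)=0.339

Drum 1:
Material balance + equilibrium reduce to Σ zᵢ(Kᵢ−1)/(1+ψ₁(Kᵢ−1)) = 0.
Feasibility: ΣzᵢKᵢ = 1.216, Σzᵢ/Kᵢ = 1.616 — both > 1, two phases present.
Iterate (Newton) starting at ψ₁ = 0.5:
  ψ₁ = 0.500: g = -0.1194, g' = -0.667 → ψ₁ = 0.321
  ψ₁ = 0.321: g = -0.0046, g' = -0.630 → ψ₁ = 0.314
Converged at ψ₁ = 0.314.
Drum-1 compositions:
  ethanol: x = 0.217, y = 0.497
  2-propanol: x = 0.157, y = 0.268
  ethylbenzene: x = 0.151, y = 0.074
  o-xylene: x = 0.474, y = 0.161
Drum-2 feed = drum-1 vapor: z₂ = (0.4973, 0.2682, 0.0737, 0.1608).
Drum 2:
Let ψ₂ = V/F and solve Σ zᵢ(Kᵢ−1)/(1+ψ₂(Kᵢ−1)) = 0.
g(0) = ΣzᵢKᵢ − 1 = 0.164 and g(1) = 1 − Σzᵢ/Kᵢ = -0.449, so a root lies in (0, 1).
Newton iteration, ψ₂⁰ = 0.5:
  ψ₂ = 0.500: g = -0.0054, g' = -0.429 → ψ₂ = 0.487
Converged at ψ₂ = 0.487.
  ethanol: x = 0.388, y = 0.613
  2-propanol: x = 0.247, y = 0.291
  ethylbenzene: x = 0.109, y = 0.037
  o-xylene: x = 0.257, y = 0.060

x_o-xylene (drum 2) = 0.257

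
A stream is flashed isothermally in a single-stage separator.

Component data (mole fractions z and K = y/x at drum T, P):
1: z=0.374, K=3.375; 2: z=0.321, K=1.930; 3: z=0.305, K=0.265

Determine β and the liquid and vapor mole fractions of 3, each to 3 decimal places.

β = 0.746, x_3 = 0.676, y_3 = 0.179

Rachford–Rice: g(β) = Σ zᵢ(Kᵢ−1)/(1+β(Kᵢ−1)) = 0.
Check two-phase: ΣzᵢKᵢ = 1.963 > 1 and Σzᵢ/Kᵢ = 1.428 > 1, so g(0) = 0.963 > 0 and g(1) = -0.428 < 0.
Newton–Raphson from β = 0.5:
  β = 0.500: g = 0.2554, g' = -0.982 → β = 0.760
  β = 0.760: g = -0.0164, g' = -1.209 → β = 0.747
  β = 0.747: g = -0.0002, g' = -1.180 → β = 0.746
Converged at β = 0.746.
Compositions from xᵢ = zᵢ/(1+β(Kᵢ−1)), yᵢ = Kᵢxᵢ:
  1: x = 0.135, y = 0.455
  2: x = 0.189, y = 0.366
  3: x = 0.676, y = 0.179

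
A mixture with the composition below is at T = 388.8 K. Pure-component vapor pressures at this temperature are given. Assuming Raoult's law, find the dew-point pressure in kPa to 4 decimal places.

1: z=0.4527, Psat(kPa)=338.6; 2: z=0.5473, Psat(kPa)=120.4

At the dew point ψ → 1, so Σzᵢ/Kᵢ = 1 with Kᵢ = Pᵢˢᵃᵗ/P ⇒ 1/P = Σzᵢ/Pᵢˢᵃᵗ.
1/P = 0.4527/338.6 + 0.5473/120.4 = 0.0058827 ⇒ P = 169.9912 kPa

Pdew = 169.9912 kPa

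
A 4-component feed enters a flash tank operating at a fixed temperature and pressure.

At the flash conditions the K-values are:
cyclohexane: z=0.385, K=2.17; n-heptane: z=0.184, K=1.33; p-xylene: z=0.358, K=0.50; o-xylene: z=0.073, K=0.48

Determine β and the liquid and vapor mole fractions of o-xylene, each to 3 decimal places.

Newton iteration, β⁰ = 0.5:
  β = 0.500: g = 0.0464, g' = -0.420 → β = 0.610
  β = 0.610: g = 0.0001, g' = -0.421 → β = 0.611
Converged at β = 0.611.
Compositions from xᵢ = zᵢ/(1+β(Kᵢ−1)), yᵢ = Kᵢxᵢ:
  cyclohexane: x = 0.225, y = 0.487
  n-heptane: x = 0.153, y = 0.204
  p-xylene: x = 0.515, y = 0.258
  o-xylene: x = 0.107, y = 0.051

β = 0.611, x_o-xylene = 0.107, y_o-xylene = 0.051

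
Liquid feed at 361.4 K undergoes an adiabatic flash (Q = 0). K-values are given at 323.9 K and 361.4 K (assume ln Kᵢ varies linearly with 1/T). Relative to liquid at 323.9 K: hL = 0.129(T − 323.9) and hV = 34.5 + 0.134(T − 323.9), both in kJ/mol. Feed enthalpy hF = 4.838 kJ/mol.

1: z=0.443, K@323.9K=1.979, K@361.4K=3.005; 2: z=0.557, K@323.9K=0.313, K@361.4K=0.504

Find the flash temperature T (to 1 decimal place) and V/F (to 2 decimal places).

T = 326.9 K, V/F = 0.13

Adiabatic flash: solve Rachford–Rice at each trial T, then check hF = ψ·hV(T) + (1−ψ)·hL(T).
  T = 323.9 K: K = (1.979, 0.313), RR gives ψ = 0.076, H_out = 2.618 kJ/mol
  T = 361.4 K: K = (3.005, 0.504), RR gives ψ = 0.615, H_out = 26.182 kJ/mol
  T = 342.6 K: K = (2.465, 0.402), RR gives ψ = 0.361, H_out = 14.895 kJ/mol
  T = 333.2 K: K = (2.214, 0.356), RR gives ψ = 0.229, H_out = 9.110 kJ/mol
  T = 328.5 K: K = (2.094, 0.334), RR gives ψ = 0.156, H_out = 5.968 kJ/mol
  T = 326.2 K: K = (2.036, 0.323), RR gives ψ = 0.117, H_out = 4.334 kJ/mol
Linear interpolation between T = 326.2 (H_out = 4.334) and T = 328.5 (H_out = 5.968) on hF = 4.838 gives T ≈ 326.9 K, at which ψ = 0.13.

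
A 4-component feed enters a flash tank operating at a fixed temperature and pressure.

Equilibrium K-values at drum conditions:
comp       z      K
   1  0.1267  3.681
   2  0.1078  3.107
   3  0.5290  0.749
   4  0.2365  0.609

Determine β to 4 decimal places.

β = 0.4715

Newton iteration, β⁰ = 0.5:
  β = 0.5000: g = -0.01104, g' = -0.3792 → β = 0.4709
  β = 0.4709: g = 0.00024, g' = -0.3957 → β = 0.4715
Converged at β = 0.4715.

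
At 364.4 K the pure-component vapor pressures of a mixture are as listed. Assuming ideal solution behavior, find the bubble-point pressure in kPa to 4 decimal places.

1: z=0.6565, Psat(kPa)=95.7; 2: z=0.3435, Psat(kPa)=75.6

Pbub = 88.7956 kPa

At the bubble point ψ → 0, so ΣzᵢKᵢ = 1 with Kᵢ = Pᵢˢᵃᵗ/P ⇒ P = ΣzᵢPᵢˢᵃᵗ.
P = 0.6565·95.7 + 0.3435·75.6 = 88.7956 kPa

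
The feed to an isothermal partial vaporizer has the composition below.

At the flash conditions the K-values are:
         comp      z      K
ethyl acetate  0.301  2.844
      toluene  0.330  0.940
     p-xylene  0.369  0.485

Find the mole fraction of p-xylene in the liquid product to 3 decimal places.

x_p-xylene = 0.507

Material balance + equilibrium reduce to Σ zᵢ(Kᵢ−1)/(1+ψ(Kᵢ−1)) = 0.
g(0) = ΣzᵢKᵢ − 1 = 0.345 and g(1) = 1 − Σzᵢ/Kᵢ = -0.218, so a root lies in (0, 1).
Iterate (Newton) starting at ψ = 0.5:
  ψ = 0.500: g = 0.0124, g' = -0.456 → ψ = 0.527
Converged at ψ = 0.527.
Compositions from xᵢ = zᵢ/(1+ψ(Kᵢ−1)), yᵢ = Kᵢxᵢ:
  ethyl acetate: x = 0.153, y = 0.434
  toluene: x = 0.341, y = 0.320
  p-xylene: x = 0.507, y = 0.246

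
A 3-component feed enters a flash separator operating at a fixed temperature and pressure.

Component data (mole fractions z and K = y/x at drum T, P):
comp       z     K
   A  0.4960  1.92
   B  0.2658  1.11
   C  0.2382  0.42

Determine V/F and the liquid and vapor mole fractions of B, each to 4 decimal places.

V/F = 0.8727, x_B = 0.2425, y_B = 0.2692

Material balance + equilibrium reduce to Σ zᵢ(Kᵢ−1)/(1+V/F(Kᵢ−1)) = 0.
g(0) = ΣzᵢKᵢ − 1 = 0.3474 and g(1) = 1 − Σzᵢ/Kᵢ = -0.0649, so a root lies in (0, 1).
Iterate (Newton) starting at V/F = 0.69:
  V/F = 0.6900: g = 0.07597, g' = -0.3826 → V/F = 0.8886
  V/F = 0.8886: g = -0.00736, g' = -0.4709 → V/F = 0.8729
  V/F = 0.8729: g = -0.00008, g' = -0.4606 → V/F = 0.8727
Converged at V/F = 0.8727.
Compositions from xᵢ = zᵢ/(1+V/F(Kᵢ−1)), yᵢ = Kᵢxᵢ:
  A: x = 0.2751, y = 0.5282
  B: x = 0.2425, y = 0.2692
  C: x = 0.4824, y = 0.2026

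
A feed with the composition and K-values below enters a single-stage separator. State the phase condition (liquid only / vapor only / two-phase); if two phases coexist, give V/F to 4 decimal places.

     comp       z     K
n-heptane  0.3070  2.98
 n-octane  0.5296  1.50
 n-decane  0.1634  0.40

ΣzᵢKᵢ = 1.7746; Σzᵢ/Kᵢ = 0.8646.
Since Σzᵢ/Kᵢ < 1 the mixture is above its dew point — single vapor phase.

vapor only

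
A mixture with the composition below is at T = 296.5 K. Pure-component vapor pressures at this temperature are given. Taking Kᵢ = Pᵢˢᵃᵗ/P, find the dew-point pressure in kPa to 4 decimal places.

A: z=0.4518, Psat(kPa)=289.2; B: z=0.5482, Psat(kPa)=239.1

At the dew point ψ → 1, so Σzᵢ/Kᵢ = 1 with Kᵢ = Pᵢˢᵃᵗ/P ⇒ 1/P = Σzᵢ/Pᵢˢᵃᵗ.
1/P = 0.4518/289.2 + 0.5482/239.1 = 0.0038550 ⇒ P = 259.4030 kPa

Pdew = 259.4030 kPa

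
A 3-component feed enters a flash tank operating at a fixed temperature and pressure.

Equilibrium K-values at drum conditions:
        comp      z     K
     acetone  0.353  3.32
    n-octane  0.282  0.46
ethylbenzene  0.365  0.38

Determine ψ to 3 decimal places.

Newton iteration, ψ⁰ = 0.5:
  ψ = 0.500: g = -0.1574, g' = -0.856 → ψ = 0.316
  ψ = 0.316: g = 0.0073, g' = -0.969 → ψ = 0.324
Converged at ψ = 0.324.

ψ = 0.324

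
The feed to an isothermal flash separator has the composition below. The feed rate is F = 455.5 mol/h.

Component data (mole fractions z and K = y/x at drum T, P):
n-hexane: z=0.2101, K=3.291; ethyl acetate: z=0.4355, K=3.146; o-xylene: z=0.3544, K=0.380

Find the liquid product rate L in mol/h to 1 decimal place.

Material balance + equilibrium reduce to Σ zᵢ(Kᵢ−1)/(1+V/F(Kᵢ−1)) = 0.
Feasibility: ΣzᵢKᵢ = 2.1962, Σzᵢ/Kᵢ = 1.1349 — both > 1, two phases present.
Iterate (Newton) starting at V/F = 0.5:
  V/F = 0.5000: g = 0.35674, g' = -0.9924 → V/F = 0.8595
  V/F = 0.8595: g = 0.02031, g' = -0.9973 → V/F = 0.8798
  V/F = 0.8798: g = -0.00024, g' = -1.0212 → V/F = 0.8796
Converged at V/F = 0.8796.
Then V = V/F·F = 0.8796·455.5 = 400.7 mol/h and L = F − V = 54.8 mol/h.

L = 54.8 mol/h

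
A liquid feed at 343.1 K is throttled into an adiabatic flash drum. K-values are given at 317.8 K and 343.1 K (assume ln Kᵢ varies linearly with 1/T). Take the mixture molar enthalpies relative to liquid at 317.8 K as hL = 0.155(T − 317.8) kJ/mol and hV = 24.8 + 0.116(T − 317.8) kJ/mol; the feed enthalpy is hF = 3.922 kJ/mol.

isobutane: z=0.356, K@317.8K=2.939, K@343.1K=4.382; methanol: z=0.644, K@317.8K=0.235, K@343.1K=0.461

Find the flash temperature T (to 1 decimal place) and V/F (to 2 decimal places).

Adiabatic flash: solve Rachford–Rice at each trial T, then check hF = ψ·hV(T) + (1−ψ)·hL(T).
  T = 317.8 K: K = (2.939, 0.235), RR gives ψ = 0.133, H_out = 3.304 kJ/mol
  T = 343.1 K: K = (4.382, 0.461), RR gives ψ = 0.470, H_out = 15.115 kJ/mol
  T = 330.5 K: K = (3.619, 0.334), RR gives ψ = 0.289, H_out = 8.981 kJ/mol
  T = 324.1 K: K = (3.265, 0.281), RR gives ψ = 0.211, H_out = 6.148 kJ/mol
  T = 321.0 K: K = (3.102, 0.257), RR gives ψ = 0.173, H_out = 4.766 kJ/mol
  T = 319.4 K: K = (3.020, 0.246), RR gives ψ = 0.153, H_out = 4.041 kJ/mol
Linear interpolation between T = 317.8 (H_out = 3.304) and T = 319.4 (H_out = 4.041) on hF = 3.922 gives T ≈ 319.1 K, at which ψ = 0.15.

T = 319.1 K, V/F = 0.15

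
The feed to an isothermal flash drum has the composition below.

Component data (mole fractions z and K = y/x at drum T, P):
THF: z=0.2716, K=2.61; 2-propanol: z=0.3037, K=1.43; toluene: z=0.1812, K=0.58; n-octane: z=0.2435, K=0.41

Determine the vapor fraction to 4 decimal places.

Iterate (Newton) starting at ψ = 0.59:
  ψ = 0.5900: g = 0.00687, g' = -0.4768 → ψ = 0.6044
Converged at ψ = 0.6044.

ψ = 0.6044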